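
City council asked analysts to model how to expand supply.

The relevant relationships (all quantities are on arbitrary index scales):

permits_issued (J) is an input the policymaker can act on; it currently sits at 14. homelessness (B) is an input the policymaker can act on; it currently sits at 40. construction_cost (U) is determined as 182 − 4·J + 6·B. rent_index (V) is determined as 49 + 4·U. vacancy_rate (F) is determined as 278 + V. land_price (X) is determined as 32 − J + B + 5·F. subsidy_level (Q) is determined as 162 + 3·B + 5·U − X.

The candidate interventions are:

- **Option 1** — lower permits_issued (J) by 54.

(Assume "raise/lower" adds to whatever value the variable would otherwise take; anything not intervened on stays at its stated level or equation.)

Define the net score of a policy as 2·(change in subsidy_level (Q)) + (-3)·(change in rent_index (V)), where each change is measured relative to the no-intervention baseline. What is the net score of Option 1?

Baseline:
  J = 14
  B = 40
  U = 182 − 4·14 + 6·40 = 366
  V = 49 + 4·366 = 1513
  F = 278 + 1513 = 1791
  X = 32 − 14 + 40 + 5·1791 = 9013
  Q = 162 + 3·40 + 5·366 − 9013 = -6901
Option 1 (J − 54):
  J = 14 − 54 = -40
  B = 40
  U = 182 − 4·(-40) + 6·40 = 582
  V = 49 + 4·582 = 2377
  F = 278 + 2377 = 2655
  X = 32 − (-40) + 40 + 5·2655 = 13387
  Q = 162 + 3·40 + 5·582 − 13387 = -10195
ΔQ = -10195 − (-6901) = -3294; ΔV = 2377 − 1513 = 864
Score = 2·(-3294) + (-3)·864 = -9180

-9180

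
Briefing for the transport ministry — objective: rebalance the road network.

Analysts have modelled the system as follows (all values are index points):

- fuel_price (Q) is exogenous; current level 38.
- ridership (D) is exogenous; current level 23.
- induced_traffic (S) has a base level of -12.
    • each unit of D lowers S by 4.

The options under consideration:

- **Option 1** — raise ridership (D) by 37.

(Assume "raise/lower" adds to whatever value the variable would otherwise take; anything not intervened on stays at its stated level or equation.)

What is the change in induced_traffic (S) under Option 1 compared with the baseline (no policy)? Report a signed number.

-148

Baseline:
  D = 23
  S = -12 − 4·23 = -104
Option 1 (D + 37):
  D = 23 + 37 = 60
  S = -12 − 4·60 = -252
Change in S: -252 − (-104) = -148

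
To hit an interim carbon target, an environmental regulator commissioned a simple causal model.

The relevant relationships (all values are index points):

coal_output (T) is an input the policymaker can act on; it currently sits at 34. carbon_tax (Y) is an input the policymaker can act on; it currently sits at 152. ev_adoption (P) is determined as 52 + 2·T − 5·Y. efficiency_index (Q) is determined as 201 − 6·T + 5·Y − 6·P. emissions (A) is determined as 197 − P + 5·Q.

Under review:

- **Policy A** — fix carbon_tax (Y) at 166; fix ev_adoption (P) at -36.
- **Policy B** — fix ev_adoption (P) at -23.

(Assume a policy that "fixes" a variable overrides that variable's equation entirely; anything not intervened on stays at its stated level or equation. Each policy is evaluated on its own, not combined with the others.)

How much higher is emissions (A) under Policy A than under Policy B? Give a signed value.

753

Policy A (Y := 166, P := -36):
  T = 34
  Y = 166
  P = -36
  Q = 201 − 6·34 + 5·166 − 6·(-36) = 1043
  A = 197 − (-36) + 5·1043 = 5448
Policy B (P := -23):
  T = 34
  Y = 152
  P = -23
  Q = 201 − 6·34 + 5·152 − 6·(-23) = 895
  A = 197 − (-23) + 5·895 = 4695
A: 5448 − 4695 = 753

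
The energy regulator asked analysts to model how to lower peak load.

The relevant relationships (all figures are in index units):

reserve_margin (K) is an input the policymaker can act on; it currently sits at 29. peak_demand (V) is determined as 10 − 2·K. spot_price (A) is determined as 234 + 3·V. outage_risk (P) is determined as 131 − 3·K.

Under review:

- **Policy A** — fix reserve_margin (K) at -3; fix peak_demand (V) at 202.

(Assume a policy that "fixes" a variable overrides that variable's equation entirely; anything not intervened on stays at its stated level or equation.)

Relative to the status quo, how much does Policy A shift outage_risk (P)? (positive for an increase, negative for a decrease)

Baseline:
  K = 29
  P = 131 − 3·29 = 44
Policy A (K := -3, V := 202):
  K = -3
  P = 131 − 3·(-3) = 140
Change in P: 140 − 44 = 96

96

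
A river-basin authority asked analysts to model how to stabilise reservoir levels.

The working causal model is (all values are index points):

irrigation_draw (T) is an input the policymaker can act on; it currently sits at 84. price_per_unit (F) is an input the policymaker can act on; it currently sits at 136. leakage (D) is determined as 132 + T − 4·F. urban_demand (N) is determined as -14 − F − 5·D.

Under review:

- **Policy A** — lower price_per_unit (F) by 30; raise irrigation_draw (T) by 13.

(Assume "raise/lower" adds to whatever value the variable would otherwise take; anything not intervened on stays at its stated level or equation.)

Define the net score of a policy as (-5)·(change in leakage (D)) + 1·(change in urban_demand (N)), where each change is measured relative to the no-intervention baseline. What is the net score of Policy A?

Baseline:
  T = 84
  F = 136
  D = 132 + 84 − 4·136 = -328
  N = -14 − 136 − 5·(-328) = 1490
Policy A (F − 30, T + 13):
  T = 84 + 13 = 97
  F = 136 − 30 = 106
  D = 132 + 97 − 4·106 = -195
  N = -14 − 106 − 5·(-195) = 855
ΔD = -195 − (-328) = 133; ΔN = 855 − 1490 = -635
Score = (-5)·133 + 1·(-635) = -1300

-1300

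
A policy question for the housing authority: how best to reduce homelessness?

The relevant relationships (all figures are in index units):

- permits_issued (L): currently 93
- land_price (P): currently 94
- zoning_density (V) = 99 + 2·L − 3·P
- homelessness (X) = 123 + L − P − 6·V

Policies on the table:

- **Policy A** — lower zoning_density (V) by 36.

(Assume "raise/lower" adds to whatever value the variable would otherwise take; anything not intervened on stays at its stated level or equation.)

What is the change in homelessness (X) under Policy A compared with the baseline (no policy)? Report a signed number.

Baseline:
  L = 93
  P = 94
  V = 99 + 2·93 − 3·94 = 3
  X = 123 + 93 − 94 − 6·3 = 104
Policy A (V − 36):
  L = 93
  P = 94
  V = 99 + 2·93 − 3·94 (−36 from intervention) = -33
  X = 123 + 93 − 94 − 6·(-33) = 320
Change in X: 320 − 104 = 216

216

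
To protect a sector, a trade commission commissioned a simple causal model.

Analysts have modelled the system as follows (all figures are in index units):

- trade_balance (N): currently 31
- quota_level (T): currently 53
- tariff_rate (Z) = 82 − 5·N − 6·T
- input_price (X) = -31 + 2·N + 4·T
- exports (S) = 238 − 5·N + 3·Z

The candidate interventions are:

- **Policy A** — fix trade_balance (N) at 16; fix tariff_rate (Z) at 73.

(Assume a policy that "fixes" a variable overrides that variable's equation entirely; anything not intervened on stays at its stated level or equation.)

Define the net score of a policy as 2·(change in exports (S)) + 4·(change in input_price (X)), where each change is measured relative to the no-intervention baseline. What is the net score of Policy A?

2814

Baseline:
  N = 31
  T = 53
  Z = 82 − 5·31 − 6·53 = -391
  X = -31 + 2·31 + 4·53 = 243
  S = 238 − 5·31 + 3·(-391) = -1090
Policy A (N := 16, Z := 73):
  N = 16
  T = 53
  Z = 73
  X = -31 + 2·16 + 4·53 = 213
  S = 238 − 5·16 + 3·73 = 377
ΔS = 377 − (-1090) = 1467; ΔX = 213 − 243 = -30
Score = 2·1467 + 4·(-30) = 2814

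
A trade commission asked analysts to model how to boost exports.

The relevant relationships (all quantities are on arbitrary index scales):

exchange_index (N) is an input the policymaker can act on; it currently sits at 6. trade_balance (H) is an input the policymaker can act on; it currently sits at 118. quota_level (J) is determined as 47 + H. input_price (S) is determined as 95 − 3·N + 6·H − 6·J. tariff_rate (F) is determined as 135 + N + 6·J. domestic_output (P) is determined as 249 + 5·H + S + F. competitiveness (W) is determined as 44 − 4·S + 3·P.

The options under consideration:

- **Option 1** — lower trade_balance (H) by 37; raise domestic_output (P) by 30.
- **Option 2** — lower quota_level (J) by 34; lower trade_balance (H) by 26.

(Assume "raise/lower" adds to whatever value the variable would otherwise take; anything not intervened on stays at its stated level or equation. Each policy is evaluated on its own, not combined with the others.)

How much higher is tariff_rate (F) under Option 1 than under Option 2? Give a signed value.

138

Option 1 (H − 37, P + 30):
  N = 6
  H = 118 − 37 = 81
  J = 47 + 81 = 128
  F = 135 + 6 + 6·128 = 909
Option 2 (J − 34, H − 26):
  N = 6
  H = 118 − 26 = 92
  J = 47 + 92 (−34 from intervention) = 105
  F = 135 + 6 + 6·105 = 771
F: 909 − 771 = 138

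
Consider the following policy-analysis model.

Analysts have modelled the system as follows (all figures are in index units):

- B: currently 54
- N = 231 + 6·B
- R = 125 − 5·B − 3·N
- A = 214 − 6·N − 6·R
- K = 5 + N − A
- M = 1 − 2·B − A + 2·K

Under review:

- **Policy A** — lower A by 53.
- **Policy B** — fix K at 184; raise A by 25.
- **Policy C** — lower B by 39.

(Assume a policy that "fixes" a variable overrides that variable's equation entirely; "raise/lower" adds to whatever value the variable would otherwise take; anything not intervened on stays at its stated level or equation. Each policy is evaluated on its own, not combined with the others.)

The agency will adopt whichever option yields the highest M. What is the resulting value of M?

Policy A (A − 53):
  B = 54
  N = 231 + 6·54 = 555
  R = 125 − 5·54 − 3·555 = -1810
  A = 214 − 6·555 − 6·(-1810) (−53 from intervention) = 7691
  K = 5 + 555 − 7691 = -7131
  M = 1 − 2·54 − 7691 + 2·(-7131) = -22060
Policy B (K := 184, A + 25):
  B = 54
  N = 231 + 6·54 = 555
  R = 125 − 5·54 − 3·555 = -1810
  A = 214 − 6·555 − 6·(-1810) (+25 from intervention) = 7769
  K = 184
  M = 1 − 2·54 − 7769 + 2·184 = -7508
Policy C (B − 39):
  B = 54 − 39 = 15
  N = 231 + 6·15 = 321
  R = 125 − 5·15 − 3·321 = -913
  A = 214 − 6·321 − 6·(-913) = 3766
  K = 5 + 321 − 3766 = -3440
  M = 1 − 2·15 − 3766 + 2·(-3440) = -10675
Comparing — Policy A: M=-22060, Policy B: M=-7508, Policy C: M=-10675. Highest is -7508 (Policy B).

-7508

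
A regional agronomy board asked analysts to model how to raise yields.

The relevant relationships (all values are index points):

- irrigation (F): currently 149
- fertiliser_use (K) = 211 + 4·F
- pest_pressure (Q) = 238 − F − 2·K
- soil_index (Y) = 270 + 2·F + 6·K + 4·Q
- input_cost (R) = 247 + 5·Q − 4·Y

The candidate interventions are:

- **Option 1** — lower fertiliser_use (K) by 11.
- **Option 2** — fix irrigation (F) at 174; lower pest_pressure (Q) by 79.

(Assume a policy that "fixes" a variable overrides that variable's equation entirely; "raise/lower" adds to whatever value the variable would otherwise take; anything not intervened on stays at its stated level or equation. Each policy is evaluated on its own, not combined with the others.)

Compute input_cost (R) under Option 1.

Option 1 (K − 11):
  F = 149
  K = 211 + 4·149 (−11 from intervention) = 796
  Q = 238 − 149 − 2·796 = -1503
  Y = 270 + 2·149 + 6·796 + 4·(-1503) = -668
  R = 247 + 5·(-1503) − 4·(-668) = -4596

-4596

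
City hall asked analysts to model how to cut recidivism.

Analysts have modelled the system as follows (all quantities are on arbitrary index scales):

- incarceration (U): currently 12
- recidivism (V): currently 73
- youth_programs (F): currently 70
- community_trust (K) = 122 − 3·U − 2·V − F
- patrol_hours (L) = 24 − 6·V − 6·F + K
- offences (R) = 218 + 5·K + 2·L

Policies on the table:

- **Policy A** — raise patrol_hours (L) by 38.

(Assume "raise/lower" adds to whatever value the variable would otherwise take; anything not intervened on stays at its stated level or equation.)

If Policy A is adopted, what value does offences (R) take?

Policy A (L + 38):
  U = 12
  V = 73
  F = 70
  K = 122 − 3·12 − 2·73 − 70 = -130
  L = 24 − 6·73 − 6·70 + (-130) (+38 from intervention) = -926
  R = 218 + 5·(-130) + 2·(-926) = -2284

-2284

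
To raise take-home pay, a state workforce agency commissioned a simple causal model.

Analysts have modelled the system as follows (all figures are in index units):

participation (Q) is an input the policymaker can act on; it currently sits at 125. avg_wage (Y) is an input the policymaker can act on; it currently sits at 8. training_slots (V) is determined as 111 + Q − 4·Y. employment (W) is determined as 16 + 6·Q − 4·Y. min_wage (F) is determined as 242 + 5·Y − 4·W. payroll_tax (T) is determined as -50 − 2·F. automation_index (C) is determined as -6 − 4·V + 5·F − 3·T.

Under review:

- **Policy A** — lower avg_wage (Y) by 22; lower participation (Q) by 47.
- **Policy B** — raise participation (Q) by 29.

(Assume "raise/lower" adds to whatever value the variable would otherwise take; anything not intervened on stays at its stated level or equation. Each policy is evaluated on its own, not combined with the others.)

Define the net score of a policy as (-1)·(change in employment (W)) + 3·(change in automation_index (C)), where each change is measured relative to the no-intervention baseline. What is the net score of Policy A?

Baseline:
  Q = 125
  Y = 8
  V = 111 + 125 − 4·8 = 204
  W = 16 + 6·125 − 4·8 = 734
  F = 242 + 5·8 − 4·734 = -2654
  T = -50 − 2·(-2654) = 5258
  C = -6 − 4·204 + 5·(-2654) − 3·5258 = -29866
Policy A (Y − 22, Q − 47):
  Q = 125 − 47 = 78
  Y = 8 − 22 = -14
  V = 111 + 78 − 4·(-14) = 245
  W = 16 + 6·78 − 4·(-14) = 540
  F = 242 + 5·(-14) − 4·540 = -1988
  T = -50 − 2·(-1988) = 3926
  C = -6 − 4·245 + 5·(-1988) − 3·3926 = -22704
ΔW = 540 − 734 = -194; ΔC = -22704 − (-29866) = 7162
Score = (-1)·(-194) + 3·7162 = 21680

21680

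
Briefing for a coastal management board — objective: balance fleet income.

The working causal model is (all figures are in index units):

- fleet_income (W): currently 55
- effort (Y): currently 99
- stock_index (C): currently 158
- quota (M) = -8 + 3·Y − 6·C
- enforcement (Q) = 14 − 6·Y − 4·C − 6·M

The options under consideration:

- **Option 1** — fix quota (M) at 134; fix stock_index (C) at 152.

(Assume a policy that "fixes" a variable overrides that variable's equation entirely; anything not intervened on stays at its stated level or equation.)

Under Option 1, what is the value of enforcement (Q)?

-1992

Option 1 (M := 134, C := 152):
  Y = 99
  C = 152
  M = 134
  Q = 14 − 6·99 − 4·152 − 6·134 = -1992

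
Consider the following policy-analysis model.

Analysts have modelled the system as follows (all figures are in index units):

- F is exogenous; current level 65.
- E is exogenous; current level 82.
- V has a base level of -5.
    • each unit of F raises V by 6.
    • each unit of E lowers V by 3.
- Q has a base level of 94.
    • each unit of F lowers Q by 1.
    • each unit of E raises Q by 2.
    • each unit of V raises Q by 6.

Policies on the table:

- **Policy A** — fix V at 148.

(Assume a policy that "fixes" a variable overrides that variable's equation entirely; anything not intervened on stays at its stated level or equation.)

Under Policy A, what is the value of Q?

1081

Policy A (V := 148):
  F = 65
  E = 82
  V = 148
  Q = 94 − 65 + 2·82 + 6·148 = 1081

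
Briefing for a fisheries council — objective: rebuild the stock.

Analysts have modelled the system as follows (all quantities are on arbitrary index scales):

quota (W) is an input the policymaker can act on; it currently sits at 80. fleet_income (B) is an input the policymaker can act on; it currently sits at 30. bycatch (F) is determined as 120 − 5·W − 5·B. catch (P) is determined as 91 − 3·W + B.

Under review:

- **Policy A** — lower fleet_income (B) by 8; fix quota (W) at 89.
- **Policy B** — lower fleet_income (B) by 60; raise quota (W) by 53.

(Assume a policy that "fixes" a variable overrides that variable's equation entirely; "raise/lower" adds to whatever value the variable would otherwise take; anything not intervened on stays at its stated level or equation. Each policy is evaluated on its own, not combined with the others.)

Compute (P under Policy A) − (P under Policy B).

Policy A (B − 8, W := 89):
  W = 89
  B = 30 − 8 = 22
  P = 91 − 3·89 + 22 = -154
Policy B (B − 60, W + 53):
  W = 80 + 53 = 133
  B = 30 − 60 = -30
  P = 91 − 3·133 + (-30) = -338
P: -154 − (-338) = 184

184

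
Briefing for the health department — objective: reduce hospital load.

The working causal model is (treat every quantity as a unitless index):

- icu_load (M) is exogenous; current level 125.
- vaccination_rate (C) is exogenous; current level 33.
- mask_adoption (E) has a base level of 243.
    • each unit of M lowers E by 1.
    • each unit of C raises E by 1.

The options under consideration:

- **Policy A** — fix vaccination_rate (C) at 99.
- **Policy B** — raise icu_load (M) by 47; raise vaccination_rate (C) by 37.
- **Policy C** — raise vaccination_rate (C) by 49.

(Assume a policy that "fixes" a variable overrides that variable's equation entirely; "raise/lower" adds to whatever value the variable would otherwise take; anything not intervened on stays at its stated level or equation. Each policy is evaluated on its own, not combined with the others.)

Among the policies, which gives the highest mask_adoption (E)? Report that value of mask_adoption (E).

Policy A (C := 99):
  M = 125
  C = 99
  E = 243 − 125 + 99 = 217
Policy B (M + 47, C + 37):
  M = 125 + 47 = 172
  C = 33 + 37 = 70
  E = 243 − 172 + 70 = 141
Policy C (C + 49):
  M = 125
  C = 33 + 49 = 82
  E = 243 − 125 + 82 = 200
Comparing — Policy A: E=217, Policy B: E=141, Policy C: E=200. Highest is 217 (Policy A).

217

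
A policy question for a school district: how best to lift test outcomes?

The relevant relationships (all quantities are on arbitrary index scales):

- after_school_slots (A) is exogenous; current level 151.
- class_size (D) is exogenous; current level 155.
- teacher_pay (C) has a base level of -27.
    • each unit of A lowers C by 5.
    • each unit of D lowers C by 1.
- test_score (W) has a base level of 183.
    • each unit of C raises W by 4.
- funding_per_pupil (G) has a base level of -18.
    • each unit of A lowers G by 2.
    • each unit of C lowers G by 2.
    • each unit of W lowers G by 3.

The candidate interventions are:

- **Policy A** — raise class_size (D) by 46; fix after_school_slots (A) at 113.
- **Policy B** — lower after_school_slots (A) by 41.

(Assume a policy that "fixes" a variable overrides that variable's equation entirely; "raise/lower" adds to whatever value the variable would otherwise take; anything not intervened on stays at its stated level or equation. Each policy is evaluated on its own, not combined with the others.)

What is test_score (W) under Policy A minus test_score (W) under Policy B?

Policy A (D + 46, A := 113):
  A = 113
  D = 155 + 46 = 201
  C = -27 − 5·113 − 201 = -793
  W = 183 + 4·(-793) = -2989
Policy B (A − 41):
  A = 151 − 41 = 110
  D = 155
  C = -27 − 5·110 − 155 = -732
  W = 183 + 4·(-732) = -2745
W: -2989 − (-2745) = -244

-244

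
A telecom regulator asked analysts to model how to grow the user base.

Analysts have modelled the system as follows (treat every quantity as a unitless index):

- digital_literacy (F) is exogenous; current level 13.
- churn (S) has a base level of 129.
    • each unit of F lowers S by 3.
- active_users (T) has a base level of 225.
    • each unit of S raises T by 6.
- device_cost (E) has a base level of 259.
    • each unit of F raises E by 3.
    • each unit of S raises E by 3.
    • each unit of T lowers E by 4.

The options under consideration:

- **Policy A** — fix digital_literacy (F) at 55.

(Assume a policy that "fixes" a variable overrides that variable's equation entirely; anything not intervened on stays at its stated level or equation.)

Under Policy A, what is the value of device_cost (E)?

Policy A (F := 55):
  F = 55
  S = 129 − 3·55 = -36
  T = 225 + 6·(-36) = 9
  E = 259 + 3·55 + 3·(-36) − 4·9 = 280

280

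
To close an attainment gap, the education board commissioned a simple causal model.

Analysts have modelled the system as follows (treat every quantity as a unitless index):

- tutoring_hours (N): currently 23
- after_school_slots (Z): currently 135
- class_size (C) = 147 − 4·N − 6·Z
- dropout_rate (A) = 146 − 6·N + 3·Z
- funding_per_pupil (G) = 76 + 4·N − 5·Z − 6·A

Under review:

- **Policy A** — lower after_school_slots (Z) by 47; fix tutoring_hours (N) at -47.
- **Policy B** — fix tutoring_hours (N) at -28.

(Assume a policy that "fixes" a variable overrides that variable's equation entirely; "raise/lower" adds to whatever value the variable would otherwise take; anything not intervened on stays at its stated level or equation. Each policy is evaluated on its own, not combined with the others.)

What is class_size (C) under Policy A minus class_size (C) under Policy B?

358

Policy A (Z − 47, N := -47):
  N = -47
  Z = 135 − 47 = 88
  C = 147 − 4·(-47) − 6·88 = -193
Policy B (N := -28):
  N = -28
  Z = 135
  C = 147 − 4·(-28) − 6·135 = -551
C: -193 − (-551) = 358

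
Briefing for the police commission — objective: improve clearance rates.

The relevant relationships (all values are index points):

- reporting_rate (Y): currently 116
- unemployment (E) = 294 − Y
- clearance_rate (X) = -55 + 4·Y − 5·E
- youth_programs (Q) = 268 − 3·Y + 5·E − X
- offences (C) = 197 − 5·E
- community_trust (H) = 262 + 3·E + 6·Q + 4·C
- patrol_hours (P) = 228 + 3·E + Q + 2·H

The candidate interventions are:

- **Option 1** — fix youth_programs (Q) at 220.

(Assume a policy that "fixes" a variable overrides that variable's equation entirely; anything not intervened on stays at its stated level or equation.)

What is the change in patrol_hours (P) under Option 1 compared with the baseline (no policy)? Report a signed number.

-13923

Baseline:
  Y = 116
  E = 294 − 116 = 178
  X = -55 + 4·116 − 5·178 = -481
  Q = 268 − 3·116 + 5·178 − (-481) = 1291
  C = 197 − 5·178 = -693
  H = 262 + 3·178 + 6·1291 + 4·(-693) = 5770
  P = 228 + 3·178 + 1291 + 2·5770 = 13593
Option 1 (Q := 220):
  Y = 116
  E = 294 − 116 = 178
  X = -55 + 4·116 − 5·178 = -481
  Q = 220
  C = 197 − 5·178 = -693
  H = 262 + 3·178 + 6·220 + 4·(-693) = -656
  P = 228 + 3·178 + 220 + 2·(-656) = -330
Change in P: -330 − 13593 = -13923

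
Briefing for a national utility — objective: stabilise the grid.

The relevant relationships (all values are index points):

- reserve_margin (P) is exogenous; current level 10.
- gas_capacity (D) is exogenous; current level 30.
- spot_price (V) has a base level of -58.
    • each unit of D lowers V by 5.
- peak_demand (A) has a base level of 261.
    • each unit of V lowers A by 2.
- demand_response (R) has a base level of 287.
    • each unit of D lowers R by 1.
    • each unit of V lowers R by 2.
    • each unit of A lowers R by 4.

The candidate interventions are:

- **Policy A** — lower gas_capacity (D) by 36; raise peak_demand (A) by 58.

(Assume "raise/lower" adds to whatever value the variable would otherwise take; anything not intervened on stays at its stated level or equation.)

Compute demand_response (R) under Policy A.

Policy A (D − 36, A + 58):
  D = 30 − 36 = -6
  V = -58 − 5·(-6) = -28
  A = 261 − 2·(-28) (+58 from intervention) = 375
  R = 287 − (-6) − 2·(-28) − 4·375 = -1151

-1151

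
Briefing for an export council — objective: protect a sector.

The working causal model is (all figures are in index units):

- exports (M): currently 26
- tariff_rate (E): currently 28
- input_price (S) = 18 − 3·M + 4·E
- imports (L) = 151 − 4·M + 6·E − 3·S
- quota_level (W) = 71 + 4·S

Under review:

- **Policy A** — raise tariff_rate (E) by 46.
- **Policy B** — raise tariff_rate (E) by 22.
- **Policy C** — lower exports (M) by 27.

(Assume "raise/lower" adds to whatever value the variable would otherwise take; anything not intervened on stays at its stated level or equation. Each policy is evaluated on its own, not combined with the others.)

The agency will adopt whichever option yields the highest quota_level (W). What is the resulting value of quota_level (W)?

Policy A (E + 46):
  M = 26
  E = 28 + 46 = 74
  S = 18 − 3·26 + 4·74 = 236
  W = 71 + 4·236 = 1015
Policy B (E + 22):
  M = 26
  E = 28 + 22 = 50
  S = 18 − 3·26 + 4·50 = 140
  W = 71 + 4·140 = 631
Policy C (M − 27):
  M = 26 − 27 = -1
  E = 28
  S = 18 − 3·(-1) + 4·28 = 133
  W = 71 + 4·133 = 603
Comparing — Policy A: W=1015, Policy B: W=631, Policy C: W=603. Highest is 1015 (Policy A).

1015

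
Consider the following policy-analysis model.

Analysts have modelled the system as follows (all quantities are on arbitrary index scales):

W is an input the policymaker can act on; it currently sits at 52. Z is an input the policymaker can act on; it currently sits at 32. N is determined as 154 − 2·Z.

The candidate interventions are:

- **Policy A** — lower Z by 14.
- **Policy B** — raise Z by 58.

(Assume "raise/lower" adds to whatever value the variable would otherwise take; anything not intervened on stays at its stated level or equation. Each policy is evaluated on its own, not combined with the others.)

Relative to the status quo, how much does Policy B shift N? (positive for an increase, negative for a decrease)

-116

Baseline:
  Z = 32
  N = 154 − 2·32 = 90
Policy B (Z + 58):
  Z = 32 + 58 = 90
  N = 154 − 2·90 = -26
Change in N: -26 − 90 = -116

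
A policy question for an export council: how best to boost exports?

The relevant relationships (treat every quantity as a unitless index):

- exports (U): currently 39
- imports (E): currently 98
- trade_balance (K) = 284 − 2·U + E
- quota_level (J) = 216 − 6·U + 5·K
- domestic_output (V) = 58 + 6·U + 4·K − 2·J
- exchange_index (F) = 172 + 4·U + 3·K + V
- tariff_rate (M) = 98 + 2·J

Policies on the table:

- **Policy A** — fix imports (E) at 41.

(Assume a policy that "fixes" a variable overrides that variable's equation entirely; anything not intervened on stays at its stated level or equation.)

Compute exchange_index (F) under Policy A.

-85

Policy A (E := 41):
  U = 39
  E = 41
  K = 284 − 2·39 + 41 = 247
  J = 216 − 6·39 + 5·247 = 1217
  V = 58 + 6·39 + 4·247 − 2·1217 = -1154
  F = 172 + 4·39 + 3·247 + (-1154) = -85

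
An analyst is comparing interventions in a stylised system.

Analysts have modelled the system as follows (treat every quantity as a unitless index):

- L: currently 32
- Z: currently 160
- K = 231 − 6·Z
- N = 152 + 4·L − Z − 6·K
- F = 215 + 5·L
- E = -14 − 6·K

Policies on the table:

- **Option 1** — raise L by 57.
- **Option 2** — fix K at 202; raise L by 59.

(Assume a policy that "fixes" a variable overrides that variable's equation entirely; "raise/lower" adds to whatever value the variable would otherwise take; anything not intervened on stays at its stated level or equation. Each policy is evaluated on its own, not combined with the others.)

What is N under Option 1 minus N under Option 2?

Option 1 (L + 57):
  L = 32 + 57 = 89
  Z = 160
  K = 231 − 6·160 = -729
  N = 152 + 4·89 − 160 − 6·(-729) = 4722
Option 2 (K := 202, L + 59):
  L = 32 + 59 = 91
  Z = 160
  K = 202
  N = 152 + 4·91 − 160 − 6·202 = -856
N: 4722 − (-856) = 5578

5578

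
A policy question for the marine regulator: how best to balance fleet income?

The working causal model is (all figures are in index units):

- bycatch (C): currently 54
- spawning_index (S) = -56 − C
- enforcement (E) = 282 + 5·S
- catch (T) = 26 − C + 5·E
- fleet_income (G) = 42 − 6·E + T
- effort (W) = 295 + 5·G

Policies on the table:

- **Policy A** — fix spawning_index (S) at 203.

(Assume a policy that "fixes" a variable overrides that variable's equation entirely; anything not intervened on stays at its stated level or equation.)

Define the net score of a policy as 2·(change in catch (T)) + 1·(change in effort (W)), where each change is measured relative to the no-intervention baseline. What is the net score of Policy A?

Baseline:
  C = 54
  S = -56 − 54 = -110
  E = 282 + 5·(-110) = -268
  T = 26 − 54 + 5·(-268) = -1368
  G = 42 − 6·(-268) + (-1368) = 282
  W = 295 + 5·282 = 1705
Policy A (S := 203):
  C = 54
  S = 203
  E = 282 + 5·203 = 1297
  T = 26 − 54 + 5·1297 = 6457
  G = 42 − 6·1297 + 6457 = -1283
  W = 295 + 5·(-1283) = -6120
ΔT = 6457 − (-1368) = 7825; ΔW = -6120 − 1705 = -7825
Score = 2·7825 + 1·(-7825) = 7825

7825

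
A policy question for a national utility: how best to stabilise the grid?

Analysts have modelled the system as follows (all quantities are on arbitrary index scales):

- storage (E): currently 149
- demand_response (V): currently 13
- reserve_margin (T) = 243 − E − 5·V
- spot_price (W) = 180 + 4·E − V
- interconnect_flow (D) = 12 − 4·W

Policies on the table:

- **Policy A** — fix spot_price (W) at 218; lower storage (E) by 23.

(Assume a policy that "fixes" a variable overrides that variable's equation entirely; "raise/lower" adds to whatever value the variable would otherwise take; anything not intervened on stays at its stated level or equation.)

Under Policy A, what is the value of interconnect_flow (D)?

-860

Policy A (W := 218, E − 23):
  E = 149 − 23 = 126
  V = 13
  W = 218
  D = 12 − 4·218 = -860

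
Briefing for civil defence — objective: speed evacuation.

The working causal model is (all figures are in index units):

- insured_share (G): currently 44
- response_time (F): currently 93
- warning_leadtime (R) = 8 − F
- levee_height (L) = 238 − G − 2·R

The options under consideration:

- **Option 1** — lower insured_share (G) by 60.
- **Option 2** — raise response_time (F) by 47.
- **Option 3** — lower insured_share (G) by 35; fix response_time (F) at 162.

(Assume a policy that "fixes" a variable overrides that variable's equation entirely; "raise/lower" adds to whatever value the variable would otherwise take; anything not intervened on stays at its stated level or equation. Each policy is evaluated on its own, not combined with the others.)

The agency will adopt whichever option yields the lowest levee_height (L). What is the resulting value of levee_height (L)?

Option 1 (G − 60):
  G = 44 − 60 = -16
  F = 93
  R = 8 − 93 = -85
  L = 238 − (-16) − 2·(-85) = 424
Option 2 (F + 47):
  G = 44
  F = 93 + 47 = 140
  R = 8 − 140 = -132
  L = 238 − 44 − 2·(-132) = 458
Option 3 (G − 35, F := 162):
  G = 44 − 35 = 9
  F = 162
  R = 8 − 162 = -154
  L = 238 − 9 − 2·(-154) = 537
Comparing — Option 1: L=424, Option 2: L=458, Option 3: L=537. Lowest is 424 (Option 1).

424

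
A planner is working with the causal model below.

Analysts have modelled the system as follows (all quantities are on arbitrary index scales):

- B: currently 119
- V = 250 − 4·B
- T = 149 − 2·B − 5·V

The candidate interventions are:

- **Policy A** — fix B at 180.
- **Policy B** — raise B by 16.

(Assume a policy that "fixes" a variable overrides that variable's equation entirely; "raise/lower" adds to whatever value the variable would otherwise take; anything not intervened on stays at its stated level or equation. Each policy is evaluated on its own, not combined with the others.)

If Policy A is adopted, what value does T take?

Policy A (B := 180):
  B = 180
  V = 250 − 4·180 = -470
  T = 149 − 2·180 − 5·(-470) = 2139

2139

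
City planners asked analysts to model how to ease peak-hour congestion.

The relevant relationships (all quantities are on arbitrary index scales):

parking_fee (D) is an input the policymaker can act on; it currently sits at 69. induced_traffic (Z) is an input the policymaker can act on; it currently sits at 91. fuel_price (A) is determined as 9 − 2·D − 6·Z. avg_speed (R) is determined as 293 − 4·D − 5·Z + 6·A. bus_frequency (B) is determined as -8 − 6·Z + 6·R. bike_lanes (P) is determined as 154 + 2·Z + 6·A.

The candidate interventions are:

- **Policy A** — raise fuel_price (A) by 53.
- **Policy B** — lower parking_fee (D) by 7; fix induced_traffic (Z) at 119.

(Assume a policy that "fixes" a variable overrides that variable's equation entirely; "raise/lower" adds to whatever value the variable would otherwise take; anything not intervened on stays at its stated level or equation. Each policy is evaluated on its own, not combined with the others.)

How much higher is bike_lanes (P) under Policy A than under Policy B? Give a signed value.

Policy A (A + 53):
  D = 69
  Z = 91
  A = 9 − 2·69 − 6·91 (+53 from intervention) = -622
  P = 154 + 2·91 + 6·(-622) = -3396
Policy B (D − 7, Z := 119):
  D = 69 − 7 = 62
  Z = 119
  A = 9 − 2·62 − 6·119 = -829
  P = 154 + 2·119 + 6·(-829) = -4582
P: -3396 − (-4582) = 1186

1186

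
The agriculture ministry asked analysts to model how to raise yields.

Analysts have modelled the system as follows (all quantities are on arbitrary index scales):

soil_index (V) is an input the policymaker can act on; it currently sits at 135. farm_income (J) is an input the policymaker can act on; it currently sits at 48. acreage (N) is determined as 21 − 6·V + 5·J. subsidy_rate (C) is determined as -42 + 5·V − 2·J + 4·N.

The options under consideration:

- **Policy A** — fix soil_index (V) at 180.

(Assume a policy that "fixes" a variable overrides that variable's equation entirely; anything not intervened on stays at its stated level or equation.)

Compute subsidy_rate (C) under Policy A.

Policy A (V := 180):
  V = 180
  J = 48
  N = 21 − 6·180 + 5·48 = -819
  C = -42 + 5·180 − 2·48 + 4·(-819) = -2514

-2514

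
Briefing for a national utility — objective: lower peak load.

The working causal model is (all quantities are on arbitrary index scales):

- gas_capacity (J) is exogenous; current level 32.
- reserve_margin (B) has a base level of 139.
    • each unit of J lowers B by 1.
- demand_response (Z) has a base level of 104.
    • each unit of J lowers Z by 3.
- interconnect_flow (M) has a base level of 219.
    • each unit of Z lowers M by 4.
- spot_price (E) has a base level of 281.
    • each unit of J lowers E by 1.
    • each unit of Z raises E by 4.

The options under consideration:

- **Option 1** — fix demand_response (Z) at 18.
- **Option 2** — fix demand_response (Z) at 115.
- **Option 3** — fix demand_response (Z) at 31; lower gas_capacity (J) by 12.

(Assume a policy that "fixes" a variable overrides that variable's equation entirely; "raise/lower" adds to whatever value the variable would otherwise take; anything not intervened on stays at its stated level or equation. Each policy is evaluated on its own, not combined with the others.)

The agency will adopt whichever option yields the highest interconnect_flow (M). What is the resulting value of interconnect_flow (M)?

147

Option 1 (Z := 18):
  J = 32
  Z = 18
  M = 219 − 4·18 = 147
Option 2 (Z := 115):
  J = 32
  Z = 115
  M = 219 − 4·115 = -241
Option 3 (Z := 31, J − 12):
  J = 32 − 12 = 20
  Z = 31
  M = 219 − 4·31 = 95
Comparing — Option 1: M=147, Option 2: M=-241, Option 3: M=95. Highest is 147 (Option 1).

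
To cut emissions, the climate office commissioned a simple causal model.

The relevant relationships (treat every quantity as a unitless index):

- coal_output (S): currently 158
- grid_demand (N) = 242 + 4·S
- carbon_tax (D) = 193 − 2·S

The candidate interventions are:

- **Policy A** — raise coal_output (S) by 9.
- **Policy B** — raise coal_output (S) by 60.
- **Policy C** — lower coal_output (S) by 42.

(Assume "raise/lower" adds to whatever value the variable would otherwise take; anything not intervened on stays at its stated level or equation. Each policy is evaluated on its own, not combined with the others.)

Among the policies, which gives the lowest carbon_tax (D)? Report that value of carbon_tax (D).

Policy A (S + 9):
  S = 158 + 9 = 167
  D = 193 − 2·167 = -141
Policy B (S + 60):
  S = 158 + 60 = 218
  D = 193 − 2·218 = -243
Policy C (S − 42):
  S = 158 − 42 = 116
  D = 193 − 2·116 = -39
Comparing — Policy A: D=-141, Policy B: D=-243, Policy C: D=-39. Lowest is -243 (Policy B).

-243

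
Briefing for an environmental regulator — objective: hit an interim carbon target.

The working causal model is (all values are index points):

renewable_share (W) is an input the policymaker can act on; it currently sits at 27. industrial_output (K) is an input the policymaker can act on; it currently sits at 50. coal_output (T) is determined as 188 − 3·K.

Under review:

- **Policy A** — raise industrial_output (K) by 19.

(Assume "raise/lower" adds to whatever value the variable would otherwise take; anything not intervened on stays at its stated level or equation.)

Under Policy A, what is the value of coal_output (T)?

Policy A (K + 19):
  K = 50 + 19 = 69
  T = 188 − 3·69 = -19

-19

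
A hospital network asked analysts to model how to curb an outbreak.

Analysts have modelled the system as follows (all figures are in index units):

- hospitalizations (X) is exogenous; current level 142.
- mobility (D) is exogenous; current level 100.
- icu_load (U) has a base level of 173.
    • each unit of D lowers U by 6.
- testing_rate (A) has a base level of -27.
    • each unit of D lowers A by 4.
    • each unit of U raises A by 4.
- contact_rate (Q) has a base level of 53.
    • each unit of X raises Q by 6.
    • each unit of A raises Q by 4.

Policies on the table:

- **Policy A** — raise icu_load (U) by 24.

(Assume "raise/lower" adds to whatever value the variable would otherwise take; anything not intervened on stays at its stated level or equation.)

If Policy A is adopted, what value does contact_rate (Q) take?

Policy A (U + 24):
  X = 142
  D = 100
  U = 173 − 6·100 (+24 from intervention) = -403
  A = -27 − 4·100 + 4·(-403) = -2039
  Q = 53 + 6·142 + 4·(-2039) = -7251

-7251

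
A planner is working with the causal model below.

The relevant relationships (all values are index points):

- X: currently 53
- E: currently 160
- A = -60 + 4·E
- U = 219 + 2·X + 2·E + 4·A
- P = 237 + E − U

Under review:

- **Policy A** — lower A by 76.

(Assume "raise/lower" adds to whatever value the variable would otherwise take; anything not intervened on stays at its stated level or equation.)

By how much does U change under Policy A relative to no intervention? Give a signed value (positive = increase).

Baseline:
  X = 53
  E = 160
  A = -60 + 4·160 = 580
  U = 219 + 2·53 + 2·160 + 4·580 = 2965
Policy A (A − 76):
  X = 53
  E = 160
  A = -60 + 4·160 (−76 from intervention) = 504
  U = 219 + 2·53 + 2·160 + 4·504 = 2661
Change in U: 2661 − 2965 = -304

-304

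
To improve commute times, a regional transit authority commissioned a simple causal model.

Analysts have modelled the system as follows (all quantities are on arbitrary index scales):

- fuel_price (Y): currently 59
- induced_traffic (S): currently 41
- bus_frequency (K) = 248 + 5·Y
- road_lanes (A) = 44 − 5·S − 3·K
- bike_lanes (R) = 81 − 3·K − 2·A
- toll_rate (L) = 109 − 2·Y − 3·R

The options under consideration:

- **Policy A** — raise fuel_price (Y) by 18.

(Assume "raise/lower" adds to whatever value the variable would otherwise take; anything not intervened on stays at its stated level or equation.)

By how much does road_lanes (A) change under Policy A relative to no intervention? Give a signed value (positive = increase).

Baseline:
  Y = 59
  S = 41
  K = 248 + 5·59 = 543
  A = 44 − 5·41 − 3·543 = -1790
Policy A (Y + 18):
  Y = 59 + 18 = 77
  S = 41
  K = 248 + 5·77 = 633
  A = 44 − 5·41 − 3·633 = -2060
Change in A: -2060 − (-1790) = -270

-270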